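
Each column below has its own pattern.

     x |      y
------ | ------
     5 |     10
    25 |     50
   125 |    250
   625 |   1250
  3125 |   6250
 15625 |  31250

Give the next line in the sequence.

Column x goes 5, 25, 125, 625, 3125, 15625 → 78125 (×5 each step).
Column y — always 2 × the column x: 10, 50, 250, 1250, 6250, 31250 → 156250.
So the next line is 78125  156250.

78125  156250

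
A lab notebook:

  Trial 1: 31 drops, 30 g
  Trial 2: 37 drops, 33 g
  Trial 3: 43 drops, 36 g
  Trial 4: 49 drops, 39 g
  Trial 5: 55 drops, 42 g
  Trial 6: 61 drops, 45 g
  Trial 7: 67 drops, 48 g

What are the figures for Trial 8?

73 drops, 51 g

For the drops, +6 each step: 31, 37, 43, 49, 55, 61, 67 → 73.
G: 30, 33, 36, 39, 42, 45, 48 → 51 (+3 each step).
Putting it together: 73 drops, 51 g.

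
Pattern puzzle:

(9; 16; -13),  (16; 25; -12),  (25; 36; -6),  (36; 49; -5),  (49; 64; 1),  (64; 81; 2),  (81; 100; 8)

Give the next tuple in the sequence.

First component goes 9, 16, 25, 36, 49, 64, 81 → 100 (perfect squares: 3², 4², 5², …).
Second component: perfect squares: 4², 5², 6², …, so 16, 25, 36, 49, 64, 81, 100 → 121.
Third component: -13, -12, -6, -5, 1, 2, 8 → 9 (alternating steps +1, +6, +1, +6, …).
Putting it together: (100; 121; 9).

(100; 121; 9)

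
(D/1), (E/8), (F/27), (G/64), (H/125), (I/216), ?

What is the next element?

(J/343)

Letter — letters move forward 1 place in the alphabet: D, E, F, G, H, I → J.
Second component: perfect cubes: 1³, 2³, 3³, …; 1, 8, 27, 64, 125, 216 → 343.
So the next element is (J/343).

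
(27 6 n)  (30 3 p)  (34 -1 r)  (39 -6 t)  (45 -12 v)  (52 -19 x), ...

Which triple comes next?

(60 -27 z)

First value: 27, 30, 34, 39, 45, 52 → 60 (differences are 3, 4, 5, … (increasing by 1 each time)).
Second value: 6, 3, -1, -6, -12, -19 → -27 (together with the first value always sums to 33).
Letter: letters move forward 2 places in the alphabet, so n, p, r, t, v, x → z.
So the next triple is (60 -27 z).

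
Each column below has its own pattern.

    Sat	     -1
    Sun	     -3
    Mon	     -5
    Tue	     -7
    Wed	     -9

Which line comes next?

Thu  -11

Day goes Sat, Sun, Mon, Tue, Wed → Thu (runs through the weekdays Mon→Sun).
Second component — −2 each step: -1, -3, -5, -7, -9 → -11.
So the next line is Thu  -11.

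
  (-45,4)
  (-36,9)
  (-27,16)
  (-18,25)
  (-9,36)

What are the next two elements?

(0,49), (9,64)

First entry: -45, -36, -27, -18, -9 → 0 → 9 (+9 each step).
For the second entry, perfect squares: 2², 3², 4², …: 4, 9, 16, 25, 36 → 49 → 64.
So the next two elements are (0,49) and (9,64).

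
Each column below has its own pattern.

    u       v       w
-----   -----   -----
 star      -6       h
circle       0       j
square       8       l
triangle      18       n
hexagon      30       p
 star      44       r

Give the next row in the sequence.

circle  60  t

Column u: star, circle, square, triangle, hexagon, star → circle (repeats star → circle → square → triangle → hexagon).
For the column v, differences are 6, 8, 10, … (increasing by 2 each time): -6, 0, 8, 18, 30, 44 → 60.
Column w — letters move forward 2 places in the alphabet: h, j, l, n, p, r → t.
Putting it together: circle  60  t.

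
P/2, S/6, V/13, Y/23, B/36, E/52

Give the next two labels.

Letter: P, S, V, Y, B, E → H → K (letters move forward 3 places in the alphabet, wrapping Z→A).
Second component — differences are 4, 7, 10, … (increasing by 3 each time): 2, 6, 13, 23, 36, 52 → 71 → 93.
Putting the parts together: H/71 and then K/93.

H/71 then K/93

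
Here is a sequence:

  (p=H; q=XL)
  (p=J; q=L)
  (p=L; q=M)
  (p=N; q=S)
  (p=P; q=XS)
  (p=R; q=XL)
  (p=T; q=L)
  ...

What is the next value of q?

M

Q: repeats XL → L → M → S → XS; XL, L, M, S, XS, XL, L → M.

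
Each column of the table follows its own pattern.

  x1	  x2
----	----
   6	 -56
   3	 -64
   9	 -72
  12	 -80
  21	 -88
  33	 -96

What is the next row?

54  -104

Column x1: 6, 3, 9, 12, 21, 33 → 54 (each term is the sum of the two before it).
Column x2: −8 each step; -56, -64, -72, -80, -88, -96 → -104.
Combining the parts gives 54  -104.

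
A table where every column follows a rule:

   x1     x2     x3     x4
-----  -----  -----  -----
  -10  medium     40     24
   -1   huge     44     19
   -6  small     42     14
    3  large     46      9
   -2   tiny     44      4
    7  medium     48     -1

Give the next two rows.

Column x1: -10, -1, -6, 3, -2, 7 → 2 → 11 (alternating steps +9, −5, +9, −5, …).
For the column x2, repeats medium → huge → small → large → tiny: medium, huge, small, large, tiny, medium → huge → small.
Column x3 goes 40, 44, 42, 46, 44, 48 → 46 → 50 (alternating steps +4, −2, +4, −2, …).
Column x4: −5 each step; 24, 19, 14, 9, 4, -1 → -6 → -11.
Putting the parts together: 2  huge  46  -6 and then 11  small  50  -11.

2  huge  46  -6; 11  small  50  -11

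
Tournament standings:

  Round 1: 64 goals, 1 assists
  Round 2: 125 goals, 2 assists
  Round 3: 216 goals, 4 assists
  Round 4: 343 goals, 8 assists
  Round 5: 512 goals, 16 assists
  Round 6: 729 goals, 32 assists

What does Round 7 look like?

1000 goals, 64 assists

Goals: perfect cubes: 4³, 5³, 6³, …, so 64, 125, 216, 343, 512, 729 → 1000.
For the assists, ×2 each step: 1, 2, 4, 8, 16, 32 → 64.
Combining the parts gives 1000 goals, 64 assists.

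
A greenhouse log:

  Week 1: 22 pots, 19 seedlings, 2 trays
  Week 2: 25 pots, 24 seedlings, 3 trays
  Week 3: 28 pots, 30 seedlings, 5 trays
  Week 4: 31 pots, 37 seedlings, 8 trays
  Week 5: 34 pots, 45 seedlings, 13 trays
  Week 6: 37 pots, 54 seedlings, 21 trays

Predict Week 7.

For the pots, +3 each step: 22, 25, 28, 31, 34, 37 → 40.
For the seedlings, differences are 5, 6, 7, … (increasing by 1 each time): 19, 24, 30, 37, 45, 54 → 64.
Trays goes 2, 3, 5, 8, 13, 21 → 34 (each term is the sum of the two before it).
Putting it together: 40 pots, 64 seedlings, 34 trays.

40 pots, 64 seedlings, 34 trays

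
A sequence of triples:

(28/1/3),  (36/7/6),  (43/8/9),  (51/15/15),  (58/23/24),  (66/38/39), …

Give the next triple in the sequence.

(73/61/63)

First entry: alternating steps +8, +7, +8, +7, …, so 28, 36, 43, 51, 58, 66 → 73.
Second entry — each term is the sum of the two before it: 1, 7, 8, 15, 23, 38 → 61.
Third entry — each term is the sum of the two before it: 3, 6, 9, 15, 24, 39 → 63.
Combining the parts gives (73/61/63).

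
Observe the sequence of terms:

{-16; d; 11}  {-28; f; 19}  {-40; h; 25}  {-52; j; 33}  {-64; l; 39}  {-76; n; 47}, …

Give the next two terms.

For the first entry, −12 each step: -16, -28, -40, -52, -64, -76 → -88 → -100.
Letter — letters move forward 2 places in the alphabet: d, f, h, j, l, n → p → r.
Third entry: 11, 19, 25, 33, 39, 47 → 53 → 61 (alternating steps +8, +6, +8, +6, …).
Putting the parts together: {-88; p; 53} and then {-100; r; 61}.

{-88; p; 53}, {-100; r; 61}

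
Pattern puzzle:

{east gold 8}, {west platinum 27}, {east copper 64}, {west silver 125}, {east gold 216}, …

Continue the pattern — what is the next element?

{west platinum 343}

For the direction, alternates east ↔ west: east, west, east, west, east → west.
Metal: repeats gold → platinum → copper → silver, so gold, platinum, copper, silver, gold → platinum.
Third entry: perfect cubes: 2³, 3³, 4³, …; 8, 27, 64, 125, 216 → 343.
Putting it together: {west platinum 343}.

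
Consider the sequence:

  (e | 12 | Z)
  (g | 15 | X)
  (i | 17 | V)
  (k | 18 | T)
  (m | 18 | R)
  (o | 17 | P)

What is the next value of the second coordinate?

First letter goes e, g, i, k, m, o → q (letters move forward 2 places in the alphabet).
Second coordinate: differences are 3, 2, 1, … (decreasing by 1 each time); 12, 15, 17, 18, 18, 17 → 15.
For the second letter, letters move back 2 places in the alphabet: Z, X, V, T, R, P → N.

15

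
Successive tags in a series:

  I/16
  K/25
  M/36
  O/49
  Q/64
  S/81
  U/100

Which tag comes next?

Letter: I, K, M, O, Q, S, U → W (letters move forward 2 places in the alphabet).
Second component: perfect squares: 4², 5², 6², …; 16, 25, 36, 49, 64, 81, 100 → 121.
So the next tag is W/121.

W/121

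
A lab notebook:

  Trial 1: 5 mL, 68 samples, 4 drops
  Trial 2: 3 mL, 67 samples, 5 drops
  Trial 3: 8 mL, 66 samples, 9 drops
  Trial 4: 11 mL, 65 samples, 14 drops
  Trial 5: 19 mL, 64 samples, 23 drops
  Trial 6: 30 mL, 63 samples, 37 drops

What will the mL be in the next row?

ML goes 5, 3, 8, 11, 19, 30 → 49 (each term is the sum of the two before it).

49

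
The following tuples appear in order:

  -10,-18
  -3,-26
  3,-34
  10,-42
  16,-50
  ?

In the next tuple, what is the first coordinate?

23

First coordinate: alternating steps +7, +6, +7, +6, …, so -10, -3, 3, 10, 16 → 23.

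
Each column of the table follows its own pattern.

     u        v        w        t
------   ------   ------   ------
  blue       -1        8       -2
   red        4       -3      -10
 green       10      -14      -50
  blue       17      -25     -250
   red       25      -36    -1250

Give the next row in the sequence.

Column u: repeats blue → red → green, so blue, red, green, blue, red → green.
Column v goes -1, 4, 10, 17, 25 → 34 (differences are 5, 6, 7, … (increasing by 1 each time)).
For the column w, −11 each step: 8, -3, -14, -25, -36 → -47.
Column t: ×5 each step, so -2, -10, -50, -250, -1250 → -6250.
So the next row is green  34  -47  -6250.

green  34  -47  -6250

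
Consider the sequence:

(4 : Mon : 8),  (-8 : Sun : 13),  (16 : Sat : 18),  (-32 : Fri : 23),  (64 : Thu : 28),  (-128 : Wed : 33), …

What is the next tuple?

First component: 4, -8, 16, -32, 64, -128 → 256 (×(-2) each step).
Day — runs backward through the weekdays Mon→Sun: Mon, Sun, Sat, Fri, Thu, Wed → Tue.
Third component: +5 each step, so 8, 13, 18, 23, 28, 33 → 38.
Putting it together: (256 : Tue : 38).

(256 : Tue : 38)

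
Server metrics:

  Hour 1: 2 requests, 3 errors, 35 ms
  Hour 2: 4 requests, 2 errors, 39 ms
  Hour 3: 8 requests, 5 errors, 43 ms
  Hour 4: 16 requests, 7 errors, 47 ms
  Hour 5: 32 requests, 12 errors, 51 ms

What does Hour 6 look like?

Requests — ×2 each step: 2, 4, 8, 16, 32 → 64.
For the errors, each term is the sum of the two before it: 3, 2, 5, 7, 12 → 19.
For the ms, +4 each step: 35, 39, 43, 47, 51 → 55.
Combining the parts gives 64 requests, 19 errors, 55 ms.

64 requests, 19 errors, 55 ms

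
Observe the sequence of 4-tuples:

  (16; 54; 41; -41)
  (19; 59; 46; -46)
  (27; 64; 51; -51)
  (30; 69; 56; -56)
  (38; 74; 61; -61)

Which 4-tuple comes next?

(41; 79; 66; -66)

First part: alternating steps +3, +8, +3, +8, …; 16, 19, 27, 30, 38 → 41.
Second part goes 54, 59, 64, 69, 74 → 79 (+5 each step).
Third part: +5 each step; 41, 46, 51, 56, 61 → 66.
Fourth part: always the negative of the third part, so -41, -46, -51, -56, -61 → -66.
Putting it together: (41; 79; 66; -66).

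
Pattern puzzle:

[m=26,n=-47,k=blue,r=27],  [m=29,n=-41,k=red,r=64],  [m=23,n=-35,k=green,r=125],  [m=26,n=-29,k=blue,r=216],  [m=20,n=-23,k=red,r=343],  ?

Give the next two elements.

[m=23,n=-17,k=green,r=512], [m=17,n=-11,k=blue,r=729]

M: alternating steps +3, −6, +3, −6, …; 26, 29, 23, 26, 20 → 23 → 17.
N — +6 each step: -47, -41, -35, -29, -23 → -17 → -11.
K: blue, red, green, blue, red → green → blue (repeats blue → red → green).
R goes 27, 64, 125, 216, 343 → 512 → 729 (perfect cubes: 3³, 4³, 5³, …).
So the next two elements are [m=23,n=-17,k=green,r=512] and [m=17,n=-11,k=blue,r=729].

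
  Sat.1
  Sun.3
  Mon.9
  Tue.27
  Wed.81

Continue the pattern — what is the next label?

Thu.243

Day goes Sat, Sun, Mon, Tue, Wed → Thu (runs through the weekdays Mon→Sun).
Second component: ×3 each step, so 1, 3, 9, 27, 81 → 243.
Combining the parts gives Thu.243.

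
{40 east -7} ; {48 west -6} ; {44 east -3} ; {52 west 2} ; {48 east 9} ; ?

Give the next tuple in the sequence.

{56 west 18}

First entry goes 40, 48, 44, 52, 48 → 56 (alternating steps +8, −4, +8, −4, …).
Direction: east, west, east, west, east → west (alternates east ↔ west).
For the third entry, differences are 1, 3, 5, … (increasing by 2 each time): -7, -6, -3, 2, 9 → 18.
Putting it together: {56 west 18}.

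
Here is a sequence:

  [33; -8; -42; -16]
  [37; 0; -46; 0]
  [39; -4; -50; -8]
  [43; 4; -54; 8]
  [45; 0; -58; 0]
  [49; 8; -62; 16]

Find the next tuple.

First slot: alternating steps +4, +2, +4, +2, …; 33, 37, 39, 43, 45, 49 → 51.
Second slot — alternating steps +8, −4, +8, −4, …: -8, 0, -4, 4, 0, 8 → 4.
For the third slot, −4 each step: -42, -46, -50, -54, -58, -62 → -66.
Fourth slot — always 2 × the second slot: -16, 0, -8, 8, 0, 16 → 8.
Putting it together: [51; 4; -66; 8].

[51; 4; -66; 8]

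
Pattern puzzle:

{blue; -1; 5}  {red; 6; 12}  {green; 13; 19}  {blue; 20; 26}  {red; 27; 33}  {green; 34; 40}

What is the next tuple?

{blue; 41; 47}

Colour — repeats blue → red → green: blue, red, green, blue, red, green → blue.
Second value — +7 each step: -1, 6, 13, 20, 27, 34 → 41.
Third value: always 6 more than the second value, so 5, 12, 19, 26, 33, 40 → 47.
So the next tuple is {blue; 41; 47}.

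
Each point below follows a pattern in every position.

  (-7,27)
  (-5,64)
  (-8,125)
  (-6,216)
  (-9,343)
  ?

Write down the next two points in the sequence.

(-7,512), (-10,729)

First part: alternating steps +2, −3, +2, −3, …, so -7, -5, -8, -6, -9 → -7 → -10.
Second part: 27, 64, 125, 216, 343 → 512 → 729 (perfect cubes: 3³, 4³, 5³, …).
Putting the parts together: (-7,512) and then (-10,729).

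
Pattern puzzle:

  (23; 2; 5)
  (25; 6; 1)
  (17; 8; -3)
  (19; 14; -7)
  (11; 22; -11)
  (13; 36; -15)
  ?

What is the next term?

(5; 58; -19)

For the first value, alternating steps +2, −8, +2, −8, …: 23, 25, 17, 19, 11, 13 → 5.
Second value: 2, 6, 8, 14, 22, 36 → 58 (each term is the sum of the two before it).
Third value: −4 each step; 5, 1, -3, -7, -11, -15 → -19.
So the next term is (5; 58; -19).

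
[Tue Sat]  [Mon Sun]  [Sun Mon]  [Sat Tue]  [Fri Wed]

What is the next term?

[Thu Thu]

First day goes Tue, Mon, Sun, Sat, Fri → Thu (runs backward through the weekdays Mon→Sun).
Second day — runs through the weekdays Mon→Sun: Sat, Sun, Mon, Tue, Wed → Thu.
So the next term is [Thu Thu].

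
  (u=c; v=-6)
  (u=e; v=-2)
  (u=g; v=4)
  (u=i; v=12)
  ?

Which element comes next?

U: letters move forward 2 places in the alphabet, so c, e, g, i → k.
V — differences are 4, 6, 8, … (increasing by 2 each time): -6, -2, 4, 12 → 22.
So the next element is (u=k; v=22).

(u=k; v=22)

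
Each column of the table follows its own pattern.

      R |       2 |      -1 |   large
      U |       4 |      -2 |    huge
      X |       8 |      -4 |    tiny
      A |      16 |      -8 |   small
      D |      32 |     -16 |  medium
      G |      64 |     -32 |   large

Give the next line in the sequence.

Letter goes R, U, X, A, D, G → J (letters move forward 3 places in the alphabet, wrapping Z→A).
Second component: ×2 each step, so 2, 4, 8, 16, 32, 64 → 128.
Third component: -1, -2, -4, -8, -16, -32 → -64 (×2 each step).
Size: repeats large → huge → tiny → small → medium, so large, huge, tiny, small, medium, large → huge.
Putting it together: J  128  -64  huge.

J  128  -64  huge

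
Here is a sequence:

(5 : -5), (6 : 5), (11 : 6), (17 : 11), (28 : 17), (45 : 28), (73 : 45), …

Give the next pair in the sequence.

(118 : 73)

First coordinate: each term is the sum of the two before it; 5, 6, 11, 17, 28, 45, 73 → 118.
Second coordinate — always the previous value of the first coordinate: -5, 5, 6, 11, 17, 28, 45 → 73.
So the next pair is (118 : 73).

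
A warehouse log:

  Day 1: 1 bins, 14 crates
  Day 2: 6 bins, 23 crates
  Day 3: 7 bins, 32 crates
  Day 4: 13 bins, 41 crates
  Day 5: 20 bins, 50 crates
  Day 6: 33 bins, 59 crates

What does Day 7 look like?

For the bins, each term is the sum of the two before it: 1, 6, 7, 13, 20, 33 → 53.
Crates: +9 each step; 14, 23, 32, 41, 50, 59 → 68.
Putting it together: 53 bins, 68 crates.

53 bins, 68 crates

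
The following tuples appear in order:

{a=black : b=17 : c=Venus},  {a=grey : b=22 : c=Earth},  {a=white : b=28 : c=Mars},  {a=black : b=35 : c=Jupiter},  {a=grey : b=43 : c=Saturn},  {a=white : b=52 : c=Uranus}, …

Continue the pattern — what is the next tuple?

{a=black : b=62 : c=Neptune}

A: repeats black → grey → white; black, grey, white, black, grey, white → black.
B: differences are 5, 6, 7, … (increasing by 1 each time), so 17, 22, 28, 35, 43, 52 → 62.
C — runs through the planets Mercury→Neptune: Venus, Earth, Mars, Jupiter, Saturn, Uranus → Neptune.
Putting it together: {a=black : b=62 : c=Neptune}.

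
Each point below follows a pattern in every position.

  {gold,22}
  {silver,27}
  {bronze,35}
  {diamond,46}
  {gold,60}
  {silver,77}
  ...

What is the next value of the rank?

bronze

For the rank, repeats gold → silver → bronze → diamond: gold, silver, bronze, diamond, gold, silver → bronze.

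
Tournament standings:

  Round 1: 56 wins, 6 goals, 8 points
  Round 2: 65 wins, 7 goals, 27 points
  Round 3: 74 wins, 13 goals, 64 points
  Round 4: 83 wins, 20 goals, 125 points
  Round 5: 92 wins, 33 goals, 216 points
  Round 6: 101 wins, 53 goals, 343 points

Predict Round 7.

Wins goes 56, 65, 74, 83, 92, 101 → 110 (+9 each step).
Goals: each term is the sum of the two before it; 6, 7, 13, 20, 33, 53 → 86.
Points: perfect cubes: 2³, 3³, 4³, …, so 8, 27, 64, 125, 216, 343 → 512.
Putting it together: 110 wins, 86 goals, 512 points.

110 wins, 86 goals, 512 points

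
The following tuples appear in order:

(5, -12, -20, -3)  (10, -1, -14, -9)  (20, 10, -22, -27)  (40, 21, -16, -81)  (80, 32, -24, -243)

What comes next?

For the first coordinate, ×2 each step: 5, 10, 20, 40, 80 → 160.
Second coordinate: +11 each step, so -12, -1, 10, 21, 32 → 43.
Third coordinate: alternating steps +6, −8, +6, −8, …; -20, -14, -22, -16, -24 → -18.
Fourth coordinate: -3, -9, -27, -81, -243 → -729 (×3 each step).
Putting it together: (160, 43, -18, -729).

(160, 43, -18, -729)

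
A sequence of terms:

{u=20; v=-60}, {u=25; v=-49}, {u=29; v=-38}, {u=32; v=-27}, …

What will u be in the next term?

34

U: differences are 5, 4, 3, … (decreasing by 1 each time); 20, 25, 29, 32 → 34.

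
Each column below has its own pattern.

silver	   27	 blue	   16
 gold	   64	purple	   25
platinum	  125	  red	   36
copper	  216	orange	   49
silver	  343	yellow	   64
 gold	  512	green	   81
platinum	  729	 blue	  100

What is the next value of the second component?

1000

Second component: perfect cubes: 3³, 4³, 5³, …, so 27, 64, 125, 216, 343, 512, 729 → 1000.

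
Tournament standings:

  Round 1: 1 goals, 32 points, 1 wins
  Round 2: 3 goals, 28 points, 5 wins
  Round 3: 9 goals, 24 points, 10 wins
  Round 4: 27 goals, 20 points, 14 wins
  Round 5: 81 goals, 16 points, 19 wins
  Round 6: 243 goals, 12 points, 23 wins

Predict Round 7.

For the goals, ×3 each step: 1, 3, 9, 27, 81, 243 → 729.
Points: 32, 28, 24, 20, 16, 12 → 8 (−4 each step).
For the wins, alternating steps +4, +5, +4, +5, …: 1, 5, 10, 14, 19, 23 → 28.
Combining the parts gives 729 goals, 8 points, 28 wins.

729 goals, 8 points, 28 wins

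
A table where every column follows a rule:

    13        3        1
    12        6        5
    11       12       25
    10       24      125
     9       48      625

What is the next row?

For the first component, −1 each step: 13, 12, 11, 10, 9 → 8.
Second component: ×2 each step, so 3, 6, 12, 24, 48 → 96.
Third component: 1, 5, 25, 125, 625 → 3125 (×5 each step).
Putting it together: 8  96  3125.

8  96  3125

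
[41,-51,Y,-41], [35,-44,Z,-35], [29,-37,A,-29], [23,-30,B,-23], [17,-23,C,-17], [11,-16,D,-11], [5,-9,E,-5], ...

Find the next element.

First entry: −6 each step; 41, 35, 29, 23, 17, 11, 5 → -1.
Second entry goes -51, -44, -37, -30, -23, -16, -9 → -2 (+7 each step).
Letter: Y, Z, A, B, C, D, E → F (letters move forward 1 place in the alphabet, wrapping Z→A).
Fourth entry: always the negative of the first entry; -41, -35, -29, -23, -17, -11, -5 → 1.
Putting it together: [-1,-2,F,1].

[-1,-2,F,1]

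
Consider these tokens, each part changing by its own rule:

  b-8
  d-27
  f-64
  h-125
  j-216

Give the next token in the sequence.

l-343

Letter — letters move forward 2 places in the alphabet: b, d, f, h, j → l.
Second component goes 8, 27, 64, 125, 216 → 343 (perfect cubes: 2³, 3³, 4³, …).
So the next token is l-343.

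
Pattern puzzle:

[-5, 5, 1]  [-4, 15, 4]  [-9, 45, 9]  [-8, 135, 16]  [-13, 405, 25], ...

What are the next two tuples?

[-12, 1215, 36], [-17, 3645, 49]

For the first coordinate, alternating steps +1, −5, +1, −5, …: -5, -4, -9, -8, -13 → -12 → -17.
Second coordinate goes 5, 15, 45, 135, 405 → 1215 → 3645 (×3 each step).
Third coordinate: 1, 4, 9, 16, 25 → 36 → 49 (perfect squares: 1², 2², 3², …).
So the next two tuples are [-12, 1215, 36] and [-17, 3645, 49].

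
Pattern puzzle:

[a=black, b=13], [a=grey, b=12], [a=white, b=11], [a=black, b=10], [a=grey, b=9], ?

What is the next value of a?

For the a, repeats black → grey → white: black, grey, white, black, grey → white.

white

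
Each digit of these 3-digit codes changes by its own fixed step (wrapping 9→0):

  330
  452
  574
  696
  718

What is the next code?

First digit: +1 each step, mod 10, so 3, 4, 5, 6, 7 → 8.
Second digit: +2 each step, mod 10, so 3, 5, 7, 9, 1 → 3.
For the third digit, +2 each step, mod 10: 0, 2, 4, 6, 8 → 0.
So the next code is 830.

830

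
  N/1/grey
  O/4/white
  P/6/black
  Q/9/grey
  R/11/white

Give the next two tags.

S/14/black, T/16/grey

For the letter, letters move forward 1 place in the alphabet: N, O, P, Q, R → S → T.
Second component: alternating steps +3, +2, +3, +2, …, so 1, 4, 6, 9, 11 → 14 → 16.
Shade: repeats grey → white → black, so grey, white, black, grey, white → black → grey.
Putting the parts together: S/14/black and then T/16/grey.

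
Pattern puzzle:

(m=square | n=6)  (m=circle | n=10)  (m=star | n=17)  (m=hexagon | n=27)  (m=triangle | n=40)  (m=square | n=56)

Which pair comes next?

(m=circle | n=75)

M: square, circle, star, hexagon, triangle, square → circle (repeats square → circle → star → hexagon → triangle).
N: differences are 4, 7, 10, … (increasing by 3 each time); 6, 10, 17, 27, 40, 56 → 75.
Putting it together: (m=circle | n=75).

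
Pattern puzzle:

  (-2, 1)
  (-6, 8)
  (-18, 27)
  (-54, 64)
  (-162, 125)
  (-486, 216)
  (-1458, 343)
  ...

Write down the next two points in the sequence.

(-4374, 512), (-13122, 729)

First part: ×3 each step, so -2, -6, -18, -54, -162, -486, -1458 → -4374 → -13122.
Second part — perfect cubes: 1³, 2³, 3³, …: 1, 8, 27, 64, 125, 216, 343 → 512 → 729.
So the next two points are (-4374, 512) and (-13122, 729).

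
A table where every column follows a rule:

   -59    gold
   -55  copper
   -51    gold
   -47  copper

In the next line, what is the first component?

First component: +4 each step, so -59, -55, -51, -47 → -43.
Metal goes gold, copper, gold, copper → gold (alternates gold ↔ copper).

-43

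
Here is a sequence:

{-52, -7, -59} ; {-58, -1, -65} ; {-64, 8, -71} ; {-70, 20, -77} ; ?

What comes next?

{-76, 35, -83}

First entry: −6 each step; -52, -58, -64, -70 → -76.
Second entry goes -7, -1, 8, 20 → 35 (differences are 6, 9, 12, … (increasing by 3 each time)).
Third entry goes -59, -65, -71, -77 → -83 (always 7 less than the first entry).
Putting it together: {-76, 35, -83}.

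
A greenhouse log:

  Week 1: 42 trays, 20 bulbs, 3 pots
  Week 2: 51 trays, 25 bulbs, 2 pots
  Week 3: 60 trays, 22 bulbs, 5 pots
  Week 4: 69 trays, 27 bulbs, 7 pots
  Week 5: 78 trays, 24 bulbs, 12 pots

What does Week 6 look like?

87 trays, 29 bulbs, 19 pots

Trays: +9 each step; 42, 51, 60, 69, 78 → 87.
Bulbs — alternating steps +5, −3, +5, −3, …: 20, 25, 22, 27, 24 → 29.
Pots: each term is the sum of the two before it; 3, 2, 5, 7, 12 → 19.
Putting it together: 87 trays, 29 bulbs, 19 pots.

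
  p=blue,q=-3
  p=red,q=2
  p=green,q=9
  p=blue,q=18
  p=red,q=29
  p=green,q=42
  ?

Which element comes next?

P: repeats blue → red → green; blue, red, green, blue, red, green → blue.
Q — differences are 5, 7, 9, … (increasing by 2 each time): -3, 2, 9, 18, 29, 42 → 57.
Combining the parts gives p=blue,q=57.

p=blue,q=57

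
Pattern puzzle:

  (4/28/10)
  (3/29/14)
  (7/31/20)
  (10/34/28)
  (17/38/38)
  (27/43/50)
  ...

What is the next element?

(44/49/64)

First slot goes 4, 3, 7, 10, 17, 27 → 44 (each term is the sum of the two before it).
Second slot: differences are 1, 2, 3, … (increasing by 1 each time), so 28, 29, 31, 34, 38, 43 → 49.
Third slot: differences are 4, 6, 8, … (increasing by 2 each time), so 10, 14, 20, 28, 38, 50 → 64.
Putting it together: (44/49/64).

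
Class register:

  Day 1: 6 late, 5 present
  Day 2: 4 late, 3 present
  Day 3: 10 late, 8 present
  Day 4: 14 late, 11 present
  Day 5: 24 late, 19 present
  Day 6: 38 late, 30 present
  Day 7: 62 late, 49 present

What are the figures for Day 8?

Late goes 6, 4, 10, 14, 24, 38, 62 → 100 (each term is the sum of the two before it).
Present: 5, 3, 8, 11, 19, 30, 49 → 79 (each term is the sum of the two before it).
Combining the parts gives 100 late, 79 present.

100 late, 79 present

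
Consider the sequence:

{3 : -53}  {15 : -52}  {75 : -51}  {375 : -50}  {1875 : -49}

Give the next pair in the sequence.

First entry — ×5 each step: 3, 15, 75, 375, 1875 → 9375.
Second entry: +1 each step; -53, -52, -51, -50, -49 → -48.
Putting it together: {9375 : -48}.

{9375 : -48}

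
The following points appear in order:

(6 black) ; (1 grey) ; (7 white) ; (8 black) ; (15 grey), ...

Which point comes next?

(23 white)

First entry: each term is the sum of the two before it; 6, 1, 7, 8, 15 → 23.
Shade goes black, grey, white, black, grey → white (repeats black → grey → white).
Putting it together: (23 white).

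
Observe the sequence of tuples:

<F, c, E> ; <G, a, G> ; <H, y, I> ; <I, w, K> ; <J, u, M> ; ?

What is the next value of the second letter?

s

First letter: letters move forward 1 place in the alphabet; F, G, H, I, J → K.
Second letter: letters move back 2 places in the alphabet, wrapping A→Z, so c, a, y, w, u → s.
Third letter goes E, G, I, K, M → O (letters move forward 2 places in the alphabet).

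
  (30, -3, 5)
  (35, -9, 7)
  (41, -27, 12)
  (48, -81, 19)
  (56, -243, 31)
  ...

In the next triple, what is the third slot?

Third slot goes 5, 7, 12, 19, 31 → 50 (each term is the sum of the two before it).

50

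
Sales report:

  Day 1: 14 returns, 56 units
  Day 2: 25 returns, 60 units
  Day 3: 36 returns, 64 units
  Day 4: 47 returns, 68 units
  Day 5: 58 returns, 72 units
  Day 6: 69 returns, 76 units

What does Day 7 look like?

Returns: +11 each step, so 14, 25, 36, 47, 58, 69 → 80.
Units: 56, 60, 64, 68, 72, 76 → 80 (+4 each step).
Combining the parts gives 80 returns, 80 units.

80 returns, 80 units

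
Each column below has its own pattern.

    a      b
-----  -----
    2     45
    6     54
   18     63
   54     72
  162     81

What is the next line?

Column a: ×3 each step, so 2, 6, 18, 54, 162 → 486.
Column b: +9 each step, so 45, 54, 63, 72, 81 → 90.
Combining the parts gives 486  90.

486  90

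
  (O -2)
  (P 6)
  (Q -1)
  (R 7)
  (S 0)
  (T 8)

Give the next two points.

(U 1), (V 9)

Letter: O, P, Q, R, S, T → U → V (letters move forward 1 place in the alphabet).
Second part — alternating steps +8, −7, +8, −7, …: -2, 6, -1, 7, 0, 8 → 1 → 9.
So the next two points are (U 1) and (V 9).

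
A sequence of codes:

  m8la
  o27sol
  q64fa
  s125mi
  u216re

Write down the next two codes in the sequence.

Letter goes m, o, q, s, u → w → y (letters move forward 2 places in the alphabet).
Second component: perfect cubes: 2³, 3³, 4³, …, so 8, 27, 64, 125, 216 → 343 → 512.
For the note, runs backward through the solfège scale do→ti: la, sol, fa, mi, re → do → ti.
So the next two codes are w343do and y512ti.

w343do, y512ti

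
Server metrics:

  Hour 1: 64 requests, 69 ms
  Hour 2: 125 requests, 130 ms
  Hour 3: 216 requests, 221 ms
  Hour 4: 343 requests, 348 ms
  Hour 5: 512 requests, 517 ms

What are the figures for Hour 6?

Requests goes 64, 125, 216, 343, 512 → 729 (perfect cubes: 4³, 5³, 6³, …).
For the ms, always 5 more than the requests: 69, 130, 221, 348, 517 → 734.
Putting it together: 729 requests, 734 ms.

729 requests, 734 ms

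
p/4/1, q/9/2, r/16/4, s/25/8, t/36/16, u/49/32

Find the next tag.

Letter: letters move forward 1 place in the alphabet; p, q, r, s, t, u → v.
Second component: perfect squares: 2², 3², 4², …, so 4, 9, 16, 25, 36, 49 → 64.
For the third component, ×2 each step: 1, 2, 4, 8, 16, 32 → 64.
Combining the parts gives v/64/64.

v/64/64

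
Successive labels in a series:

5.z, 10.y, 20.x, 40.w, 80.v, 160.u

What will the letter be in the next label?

First component — ×2 each step: 5, 10, 20, 40, 80, 160 → 320.
Letter — letters move back 1 place in the alphabet: z, y, x, w, v, u → t.

t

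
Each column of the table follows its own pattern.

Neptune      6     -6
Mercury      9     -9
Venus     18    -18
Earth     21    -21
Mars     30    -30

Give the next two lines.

Planet: runs through the planets Mercury→Neptune, so Neptune, Mercury, Venus, Earth, Mars → Jupiter → Saturn.
Second component: alternating steps +3, +9, +3, +9, …; 6, 9, 18, 21, 30 → 33 → 42.
Third component goes -6, -9, -18, -21, -30 → -33 → -42 (always the negative of the second component).
Putting the parts together: Jupiter  33  -33 and then Saturn  42  -42.

Jupiter  33  -33; Saturn  42  -42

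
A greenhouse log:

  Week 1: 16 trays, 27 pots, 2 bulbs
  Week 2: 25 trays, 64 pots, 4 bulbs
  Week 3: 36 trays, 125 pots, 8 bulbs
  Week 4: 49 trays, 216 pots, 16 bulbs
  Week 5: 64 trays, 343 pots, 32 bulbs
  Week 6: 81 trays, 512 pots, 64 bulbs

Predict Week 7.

100 trays, 729 pots, 128 bulbs

Trays — perfect squares: 4², 5², 6², …: 16, 25, 36, 49, 64, 81 → 100.
Pots — perfect cubes: 3³, 4³, 5³, …: 27, 64, 125, 216, 343, 512 → 729.
For the bulbs, ×2 each step: 2, 4, 8, 16, 32, 64 → 128.
Combining the parts gives 100 trays, 729 pots, 128 bulbs.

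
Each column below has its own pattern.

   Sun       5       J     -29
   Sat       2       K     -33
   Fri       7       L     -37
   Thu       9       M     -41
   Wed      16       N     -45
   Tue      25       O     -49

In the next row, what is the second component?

41

Second component: each term is the sum of the two before it; 5, 2, 7, 9, 16, 25 → 41.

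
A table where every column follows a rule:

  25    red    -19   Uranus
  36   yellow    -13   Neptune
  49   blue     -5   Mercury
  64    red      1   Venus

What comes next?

81  yellow  9  Earth

First component — perfect squares: 5², 6², 7², …: 25, 36, 49, 64 → 81.
For the colour, repeats red → yellow → blue: red, yellow, blue, red → yellow.
Third component goes -19, -13, -5, 1 → 9 (alternating steps +6, +8, +6, +8, …).
Planet: Uranus, Neptune, Mercury, Venus → Earth (runs through the planets Mercury→Neptune).
Putting it together: 81  yellow  9  Earth.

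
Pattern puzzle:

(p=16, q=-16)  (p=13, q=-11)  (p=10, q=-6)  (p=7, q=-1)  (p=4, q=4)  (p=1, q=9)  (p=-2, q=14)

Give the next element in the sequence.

(p=-5, q=19)

For the p, −3 each step: 16, 13, 10, 7, 4, 1, -2 → -5.
Q: -16, -11, -6, -1, 4, 9, 14 → 19 (+5 each step).
Combining the parts gives (p=-5, q=19).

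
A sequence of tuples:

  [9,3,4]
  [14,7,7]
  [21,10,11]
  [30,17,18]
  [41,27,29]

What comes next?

For the first slot, differences are 5, 7, 9, … (increasing by 2 each time): 9, 14, 21, 30, 41 → 54.
Second slot: each term is the sum of the two before it; 3, 7, 10, 17, 27 → 44.
Third slot: each term is the sum of the two before it, so 4, 7, 11, 18, 29 → 47.
So the next tuple is [54,44,47].

[54,44,47]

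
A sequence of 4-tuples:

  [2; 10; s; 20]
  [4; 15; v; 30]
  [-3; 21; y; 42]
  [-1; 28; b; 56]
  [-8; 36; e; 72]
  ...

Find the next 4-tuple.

[-6; 45; h; 90]

First value: alternating steps +2, −7, +2, −7, …, so 2, 4, -3, -1, -8 → -6.
Second value: differences are 5, 6, 7, … (increasing by 1 each time); 10, 15, 21, 28, 36 → 45.
Letter — letters move forward 3 places in the alphabet, wrapping Z→A: s, v, y, b, e → h.
Fourth value goes 20, 30, 42, 56, 72 → 90 (always 2 × the second value).
Putting it together: [-6; 45; h; 90].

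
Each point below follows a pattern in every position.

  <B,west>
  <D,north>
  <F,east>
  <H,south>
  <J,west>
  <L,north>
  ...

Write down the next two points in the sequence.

Letter: B, D, F, H, J, L → N → P (letters move forward 2 places in the alphabet).
For the direction, repeats west → north → east → south: west, north, east, south, west, north → east → south.
Putting the parts together: <N,east> and then <P,south>.

<N,east>, <P,south>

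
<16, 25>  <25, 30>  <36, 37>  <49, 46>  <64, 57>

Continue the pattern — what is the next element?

First part: perfect squares: 4², 5², 6², …, so 16, 25, 36, 49, 64 → 81.
Second part: differences are 5, 7, 9, … (increasing by 2 each time), so 25, 30, 37, 46, 57 → 70.
So the next element is <81, 70>.

<81, 70>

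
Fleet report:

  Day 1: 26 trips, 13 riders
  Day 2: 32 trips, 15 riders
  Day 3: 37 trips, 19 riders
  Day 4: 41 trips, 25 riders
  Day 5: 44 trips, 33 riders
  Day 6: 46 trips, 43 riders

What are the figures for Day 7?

47 trips, 55 riders

Trips: differences are 6, 5, 4, … (decreasing by 1 each time); 26, 32, 37, 41, 44, 46 → 47.
Riders: 13, 15, 19, 25, 33, 43 → 55 (differences are 2, 4, 6, … (increasing by 2 each time)).
Putting it together: 47 trips, 55 riders.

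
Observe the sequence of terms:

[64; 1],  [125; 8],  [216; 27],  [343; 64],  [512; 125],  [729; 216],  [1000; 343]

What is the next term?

For the first entry, perfect cubes: 4³, 5³, 6³, …: 64, 125, 216, 343, 512, 729, 1000 → 1331.
Second entry: 1, 8, 27, 64, 125, 216, 343 → 512 (perfect cubes: 1³, 2³, 3³, …).
Putting it together: [1331; 512].

[1331; 512]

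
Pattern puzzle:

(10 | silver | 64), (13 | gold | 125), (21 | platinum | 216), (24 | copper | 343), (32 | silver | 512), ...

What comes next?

First coordinate: 10, 13, 21, 24, 32 → 35 (alternating steps +3, +8, +3, +8, …).
Metal — repeats silver → gold → platinum → copper: silver, gold, platinum, copper, silver → gold.
Third coordinate: 64, 125, 216, 343, 512 → 729 (perfect cubes: 4³, 5³, 6³, …).
Combining the parts gives (35 | gold | 729).

(35 | gold | 729)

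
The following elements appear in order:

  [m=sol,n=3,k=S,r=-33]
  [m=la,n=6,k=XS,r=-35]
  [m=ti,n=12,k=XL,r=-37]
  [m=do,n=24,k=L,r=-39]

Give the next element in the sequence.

M: runs through the solfège scale do→ti, so sol, la, ti, do → re.
For the n, ×2 each step: 3, 6, 12, 24 → 48.
K: S, XS, XL, L → M (runs backward through clothing sizes XS→XL).
R goes -33, -35, -37, -39 → -41 (−2 each step).
Combining the parts gives [m=re,n=48,k=M,r=-41].

[m=re,n=48,k=M,r=-41]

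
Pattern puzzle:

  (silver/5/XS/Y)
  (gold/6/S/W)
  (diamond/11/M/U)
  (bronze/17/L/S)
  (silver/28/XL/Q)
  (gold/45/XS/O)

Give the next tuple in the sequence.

(diamond/73/S/M)

Rank: repeats silver → gold → diamond → bronze, so silver, gold, diamond, bronze, silver, gold → diamond.
Second part — each term is the sum of the two before it: 5, 6, 11, 17, 28, 45 → 73.
Size — repeats XS → S → M → L → XL: XS, S, M, L, XL, XS → S.
Letter — letters move back 2 places in the alphabet: Y, W, U, S, Q, O → M.
Combining the parts gives (diamond/73/S/M).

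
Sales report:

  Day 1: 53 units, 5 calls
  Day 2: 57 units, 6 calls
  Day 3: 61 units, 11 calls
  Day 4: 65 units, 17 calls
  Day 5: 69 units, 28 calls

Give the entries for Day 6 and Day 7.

Units — +4 each step: 53, 57, 61, 65, 69 → 73 → 77.
For the calls, each term is the sum of the two before it: 5, 6, 11, 17, 28 → 45 → 73.
So the next two records are 73 units, 45 calls and 77 units, 73 calls.

73 units, 45 calls; 77 units, 73 calls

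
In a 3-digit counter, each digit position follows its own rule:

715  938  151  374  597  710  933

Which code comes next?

For the first digit, +2 each step, mod 10: 7, 9, 1, 3, 5, 7, 9 → 1.
Second digit: +2 each step, mod 10, so 1, 3, 5, 7, 9, 1, 3 → 5.
For the third digit, +3 each step, mod 10: 5, 8, 1, 4, 7, 0, 3 → 6.
So the next code is 156.

156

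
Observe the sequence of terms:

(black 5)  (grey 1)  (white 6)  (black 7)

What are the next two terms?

Shade: black, grey, white, black → grey → white (repeats black → grey → white).
Second coordinate goes 5, 1, 6, 7 → 13 → 20 (each term is the sum of the two before it).
So the next two terms are (grey 13) and (white 20).

(grey 13), (white 20)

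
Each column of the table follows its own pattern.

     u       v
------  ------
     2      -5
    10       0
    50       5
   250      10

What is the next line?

1250  15

Column u: 2, 10, 50, 250 → 1250 (×5 each step).
Column v — +5 each step: -5, 0, 5, 10 → 15.
Combining the parts gives 1250  15.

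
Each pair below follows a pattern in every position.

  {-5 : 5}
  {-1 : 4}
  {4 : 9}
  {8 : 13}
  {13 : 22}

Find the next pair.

{17 : 35}

First coordinate: alternating steps +4, +5, +4, +5, …, so -5, -1, 4, 8, 13 → 17.
Second coordinate: 5, 4, 9, 13, 22 → 35 (each term is the sum of the two before it).
Combining the parts gives {17 : 35}.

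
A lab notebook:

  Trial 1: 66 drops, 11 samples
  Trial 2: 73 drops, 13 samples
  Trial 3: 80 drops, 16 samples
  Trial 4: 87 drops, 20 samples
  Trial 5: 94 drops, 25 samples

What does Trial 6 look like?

Drops: 66, 73, 80, 87, 94 → 101 (+7 each step).
Samples goes 11, 13, 16, 20, 25 → 31 (differences are 2, 3, 4, … (increasing by 1 each time)).
Putting it together: 101 drops, 31 samples.

101 drops, 31 samples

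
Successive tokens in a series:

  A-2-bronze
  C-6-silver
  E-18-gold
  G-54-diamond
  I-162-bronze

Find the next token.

Letter: letters move forward 2 places in the alphabet; A, C, E, G, I → K.
Second component: ×3 each step; 2, 6, 18, 54, 162 → 486.
For the rank, repeats bronze → silver → gold → diamond: bronze, silver, gold, diamond, bronze → silver.
Putting it together: K-486-silver.

K-486-silver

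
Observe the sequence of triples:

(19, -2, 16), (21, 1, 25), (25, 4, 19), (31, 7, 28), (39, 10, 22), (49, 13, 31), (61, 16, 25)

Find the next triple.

(75, 19, 34)

First entry: 19, 21, 25, 31, 39, 49, 61 → 75 (differences are 2, 4, 6, … (increasing by 2 each time)).
Second entry goes -2, 1, 4, 7, 10, 13, 16 → 19 (+3 each step).
Third entry: alternating steps +9, −6, +9, −6, …; 16, 25, 19, 28, 22, 31, 25 → 34.
So the next triple is (75, 19, 34).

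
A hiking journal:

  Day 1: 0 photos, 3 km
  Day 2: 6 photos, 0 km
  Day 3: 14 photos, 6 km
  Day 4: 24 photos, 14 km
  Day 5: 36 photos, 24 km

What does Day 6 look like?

Photos goes 0, 6, 14, 24, 36 → 50 (differences are 6, 8, 10, … (increasing by 2 each time)).
For the km, always the previous value of the photos: 3, 0, 6, 14, 24 → 36.
Combining the parts gives 50 photos, 36 km.

50 photos, 36 km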